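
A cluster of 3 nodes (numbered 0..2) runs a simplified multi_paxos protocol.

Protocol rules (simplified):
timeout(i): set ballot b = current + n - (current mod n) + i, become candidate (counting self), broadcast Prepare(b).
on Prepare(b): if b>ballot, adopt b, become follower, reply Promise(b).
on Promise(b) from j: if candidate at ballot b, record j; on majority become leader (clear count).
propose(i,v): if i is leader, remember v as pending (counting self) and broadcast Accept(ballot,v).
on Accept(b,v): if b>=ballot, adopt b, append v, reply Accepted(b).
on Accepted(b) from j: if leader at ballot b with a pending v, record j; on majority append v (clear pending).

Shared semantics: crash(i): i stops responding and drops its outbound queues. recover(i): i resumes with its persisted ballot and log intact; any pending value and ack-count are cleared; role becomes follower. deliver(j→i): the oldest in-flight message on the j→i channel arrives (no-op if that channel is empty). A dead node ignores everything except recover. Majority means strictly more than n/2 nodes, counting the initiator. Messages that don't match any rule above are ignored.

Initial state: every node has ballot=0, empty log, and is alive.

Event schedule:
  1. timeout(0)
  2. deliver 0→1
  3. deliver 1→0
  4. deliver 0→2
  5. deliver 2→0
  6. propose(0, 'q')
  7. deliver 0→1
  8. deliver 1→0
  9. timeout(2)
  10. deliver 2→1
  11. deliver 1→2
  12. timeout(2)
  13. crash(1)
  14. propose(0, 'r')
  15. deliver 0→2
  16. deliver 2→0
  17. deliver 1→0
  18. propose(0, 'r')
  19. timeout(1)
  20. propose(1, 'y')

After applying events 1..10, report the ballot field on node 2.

8

step 1 timeout(0): 0={cand,b=3,log=-}
step 2 deliver 0→1: 1={foll,b=3,log=-}
step 3 deliver 1→0: 0={lead,b=3,log=-}
step 4 deliver 0→2: 2={foll,b=3,log=-}
step 5 deliver 2→0: —
step 6 propose(0,'q'): —
step 7 deliver 0→1: 1={foll,b=3,log=q}
step 8 deliver 1→0: 0={lead,b=3,log=q}
step 9 timeout(2): 2={cand,b=8,log=-}
step 10 deliver 2→1: 1={foll,b=8,log=q}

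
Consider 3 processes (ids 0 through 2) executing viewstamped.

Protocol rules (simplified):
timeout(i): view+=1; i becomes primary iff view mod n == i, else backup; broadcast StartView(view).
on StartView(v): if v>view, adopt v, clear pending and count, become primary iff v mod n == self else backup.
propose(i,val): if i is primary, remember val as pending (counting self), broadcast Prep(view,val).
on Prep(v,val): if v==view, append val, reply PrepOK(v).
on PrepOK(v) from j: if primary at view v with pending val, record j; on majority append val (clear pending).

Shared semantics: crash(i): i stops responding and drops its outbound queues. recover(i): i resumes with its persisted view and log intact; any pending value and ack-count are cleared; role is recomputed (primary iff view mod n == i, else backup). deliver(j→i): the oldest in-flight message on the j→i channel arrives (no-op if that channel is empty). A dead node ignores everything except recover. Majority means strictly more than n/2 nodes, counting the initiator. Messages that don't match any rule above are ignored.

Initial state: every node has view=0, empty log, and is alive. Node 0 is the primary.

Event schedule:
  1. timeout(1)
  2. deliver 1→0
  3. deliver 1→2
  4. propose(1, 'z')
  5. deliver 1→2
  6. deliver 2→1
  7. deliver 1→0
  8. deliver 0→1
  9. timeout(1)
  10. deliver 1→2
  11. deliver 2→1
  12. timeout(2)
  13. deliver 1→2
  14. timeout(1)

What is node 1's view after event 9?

e1 timeout(1): 1[prim,v=1,-]
e2 deliver 1→0: 0[back,v=1,-]
e3 deliver 1→2: 2[back,v=1,-]
e4 propose(1,'z'): ·
e5 deliver 1→2: 2[back,v=1,z]
e6 deliver 2→1: 1[prim,v=1,z]
e7 deliver 1→0: 0[back,v=1,z]
e8 deliver 0→1: ·
e9 timeout(1): 1[back,v=2,z]

2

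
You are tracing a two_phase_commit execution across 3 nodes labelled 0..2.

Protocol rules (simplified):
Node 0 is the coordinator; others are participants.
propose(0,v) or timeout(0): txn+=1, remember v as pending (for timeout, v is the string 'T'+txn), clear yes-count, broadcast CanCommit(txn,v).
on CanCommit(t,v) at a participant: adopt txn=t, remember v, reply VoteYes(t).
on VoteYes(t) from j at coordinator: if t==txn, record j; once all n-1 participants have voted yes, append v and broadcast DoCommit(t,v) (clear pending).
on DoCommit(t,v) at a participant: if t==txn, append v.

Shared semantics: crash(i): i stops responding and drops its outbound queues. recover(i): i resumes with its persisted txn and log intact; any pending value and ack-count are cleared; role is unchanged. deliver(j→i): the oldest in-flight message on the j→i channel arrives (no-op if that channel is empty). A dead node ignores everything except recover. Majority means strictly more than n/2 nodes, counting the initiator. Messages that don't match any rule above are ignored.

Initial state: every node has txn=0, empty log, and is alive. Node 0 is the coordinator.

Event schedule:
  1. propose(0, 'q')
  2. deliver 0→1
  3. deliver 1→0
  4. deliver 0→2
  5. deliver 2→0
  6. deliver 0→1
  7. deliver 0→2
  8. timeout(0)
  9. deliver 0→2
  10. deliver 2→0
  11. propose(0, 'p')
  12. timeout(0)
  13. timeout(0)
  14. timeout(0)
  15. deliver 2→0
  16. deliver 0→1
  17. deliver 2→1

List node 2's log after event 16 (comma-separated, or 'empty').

1. propose(0,'q'):  <0:coor t1 ->
2. deliver 0→1:  <1:part t1 ->
3. deliver 1→0:  nop
4. deliver 0→2:  <2:part t1 ->
5. deliver 2→0:  <0:coor t1 q>
6. deliver 0→1:  <1:part t1 q>
7. deliver 0→2:  <2:part t1 q>
8. timeout(0):  <0:coor t2 q>
9. deliver 0→2:  <2:part t2 q>
10. deliver 2→0:  nop
11. propose(0,'p'):  <0:coor t3 q>
12. timeout(0):  <0:coor t4 q>
13. timeout(0):  <0:coor t5 q>
14. timeout(0):  <0:coor t6 q>
15. deliver 2→0:  nop
16. deliver 0→1:  <1:part t2 q>

q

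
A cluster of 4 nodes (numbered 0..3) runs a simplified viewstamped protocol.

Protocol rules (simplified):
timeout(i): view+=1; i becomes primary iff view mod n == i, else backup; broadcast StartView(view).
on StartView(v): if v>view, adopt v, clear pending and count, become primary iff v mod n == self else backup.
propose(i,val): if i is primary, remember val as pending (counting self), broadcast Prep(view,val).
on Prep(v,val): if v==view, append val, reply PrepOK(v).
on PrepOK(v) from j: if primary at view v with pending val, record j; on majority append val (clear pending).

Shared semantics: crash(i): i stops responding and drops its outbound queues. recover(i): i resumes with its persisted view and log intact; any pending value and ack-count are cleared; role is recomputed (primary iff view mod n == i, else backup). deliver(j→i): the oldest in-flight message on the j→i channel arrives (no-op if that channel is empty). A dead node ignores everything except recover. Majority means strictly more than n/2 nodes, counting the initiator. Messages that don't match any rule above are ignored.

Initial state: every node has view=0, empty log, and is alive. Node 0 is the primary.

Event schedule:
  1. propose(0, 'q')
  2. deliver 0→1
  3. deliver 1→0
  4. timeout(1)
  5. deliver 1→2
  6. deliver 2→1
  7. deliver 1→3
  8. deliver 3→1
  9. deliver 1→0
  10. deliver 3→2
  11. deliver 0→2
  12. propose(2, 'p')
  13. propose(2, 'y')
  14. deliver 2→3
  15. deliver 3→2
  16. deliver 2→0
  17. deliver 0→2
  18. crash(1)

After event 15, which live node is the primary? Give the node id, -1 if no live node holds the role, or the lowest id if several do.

1

[1] propose(0,'q') → ∅
[2] deliver 0→1 → N1(back v0 [q])
[3] deliver 1→0 → ∅
[4] timeout(1) → N1(prim v1 [q])
[5] deliver 1→2 → N2(back v1 [-])
[6] deliver 2→1 → ∅
[7] deliver 1→3 → N3(back v1 [-])
[8] deliver 3→1 → ∅
[9] deliver 1→0 → N0(back v1 [-])
[10] deliver 3→2 → ∅
[11] deliver 0→2 → ∅
[12] propose(2,'p') → ∅
[13] propose(2,'y') → ∅
[14] deliver 2→3 → ∅
[15] deliver 3→2 → ∅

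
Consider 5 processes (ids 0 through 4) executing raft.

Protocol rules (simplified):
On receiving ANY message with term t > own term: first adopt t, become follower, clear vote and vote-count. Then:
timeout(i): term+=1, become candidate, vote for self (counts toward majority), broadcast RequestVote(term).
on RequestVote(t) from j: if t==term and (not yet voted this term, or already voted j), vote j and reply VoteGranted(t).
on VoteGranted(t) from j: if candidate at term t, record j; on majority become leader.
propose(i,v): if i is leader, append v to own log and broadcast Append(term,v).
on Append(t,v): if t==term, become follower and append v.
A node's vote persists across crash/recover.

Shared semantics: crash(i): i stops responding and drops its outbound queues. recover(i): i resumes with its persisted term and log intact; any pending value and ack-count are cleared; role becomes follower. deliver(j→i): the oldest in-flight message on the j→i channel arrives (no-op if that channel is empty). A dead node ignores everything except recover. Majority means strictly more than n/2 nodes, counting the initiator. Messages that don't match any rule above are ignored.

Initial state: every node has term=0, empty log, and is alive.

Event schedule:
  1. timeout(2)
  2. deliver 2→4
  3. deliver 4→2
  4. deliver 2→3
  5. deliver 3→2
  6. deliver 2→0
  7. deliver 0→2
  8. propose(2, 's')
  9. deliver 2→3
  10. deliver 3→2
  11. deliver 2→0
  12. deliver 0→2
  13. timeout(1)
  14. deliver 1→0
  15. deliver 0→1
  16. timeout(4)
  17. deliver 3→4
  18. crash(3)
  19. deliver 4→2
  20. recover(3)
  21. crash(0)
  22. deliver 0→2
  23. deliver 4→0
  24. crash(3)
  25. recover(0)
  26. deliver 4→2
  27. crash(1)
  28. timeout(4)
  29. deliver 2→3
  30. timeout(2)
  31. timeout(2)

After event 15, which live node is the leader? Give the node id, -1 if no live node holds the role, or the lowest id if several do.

2

[1] timeout(2) → N2(cand t1 [-])
[2] deliver 2→4 → N4(foll t1 [-])
[3] deliver 4→2 → ∅
[4] deliver 2→3 → N3(foll t1 [-])
[5] deliver 3→2 → N2(lead t1 [-])
[6] deliver 2→0 → N0(foll t1 [-])
[7] deliver 0→2 → ∅
[8] propose(2,'s') → N2(lead t1 [s])
[9] deliver 2→3 → N3(foll t1 [s])
[10] deliver 3→2 → ∅
[11] deliver 2→0 → N0(foll t1 [s])
[12] deliver 0→2 → ∅
[13] timeout(1) → N1(cand t1 [-])
[14] deliver 1→0 → ∅
[15] deliver 0→1 → ∅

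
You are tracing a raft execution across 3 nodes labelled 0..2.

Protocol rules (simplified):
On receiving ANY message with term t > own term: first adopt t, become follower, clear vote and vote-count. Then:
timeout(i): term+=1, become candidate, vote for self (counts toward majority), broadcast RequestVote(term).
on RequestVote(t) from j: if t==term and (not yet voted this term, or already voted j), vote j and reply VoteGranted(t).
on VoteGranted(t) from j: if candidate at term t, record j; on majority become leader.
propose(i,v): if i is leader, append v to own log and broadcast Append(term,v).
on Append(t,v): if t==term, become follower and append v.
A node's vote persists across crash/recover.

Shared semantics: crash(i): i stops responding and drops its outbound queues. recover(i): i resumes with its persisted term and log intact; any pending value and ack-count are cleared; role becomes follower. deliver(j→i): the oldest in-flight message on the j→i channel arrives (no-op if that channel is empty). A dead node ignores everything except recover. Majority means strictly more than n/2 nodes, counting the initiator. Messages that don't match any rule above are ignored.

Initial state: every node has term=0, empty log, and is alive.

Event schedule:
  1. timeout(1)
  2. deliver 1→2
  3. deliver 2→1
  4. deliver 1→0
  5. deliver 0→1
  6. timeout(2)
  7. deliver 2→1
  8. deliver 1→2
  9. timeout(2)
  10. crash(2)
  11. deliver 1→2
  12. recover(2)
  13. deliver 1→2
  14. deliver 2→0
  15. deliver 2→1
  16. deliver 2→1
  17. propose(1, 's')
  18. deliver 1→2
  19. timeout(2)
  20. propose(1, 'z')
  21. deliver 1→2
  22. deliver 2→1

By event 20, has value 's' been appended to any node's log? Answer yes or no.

[1] timeout(1) → N1(cand t1 [-])
[2] deliver 1→2 → N2(foll t1 [-])
[3] deliver 2→1 → N1(lead t1 [-])
[4] deliver 1→0 → N0(foll t1 [-])
[5] deliver 0→1 → ∅
[6] timeout(2) → N2(cand t2 [-])
[7] deliver 2→1 → N1(foll t2 [-])
[8] deliver 1→2 → N2(lead t2 [-])
[9] timeout(2) → N2(cand t3 [-])
[10] crash(2) → N2(✗cand t3 [-])
[11] deliver 1→2 → ∅
[12] recover(2) → N2(foll t3 [-])
[13] deliver 1→2 → ∅
[14] deliver 2→0 → ∅
[15] deliver 2→1 → ∅
[16] deliver 2→1 → ∅
[17] propose(1,'s') → ∅
[18] deliver 1→2 → ∅
[19] timeout(2) → N2(cand t4 [-])
[20] propose(1,'z') → ∅

no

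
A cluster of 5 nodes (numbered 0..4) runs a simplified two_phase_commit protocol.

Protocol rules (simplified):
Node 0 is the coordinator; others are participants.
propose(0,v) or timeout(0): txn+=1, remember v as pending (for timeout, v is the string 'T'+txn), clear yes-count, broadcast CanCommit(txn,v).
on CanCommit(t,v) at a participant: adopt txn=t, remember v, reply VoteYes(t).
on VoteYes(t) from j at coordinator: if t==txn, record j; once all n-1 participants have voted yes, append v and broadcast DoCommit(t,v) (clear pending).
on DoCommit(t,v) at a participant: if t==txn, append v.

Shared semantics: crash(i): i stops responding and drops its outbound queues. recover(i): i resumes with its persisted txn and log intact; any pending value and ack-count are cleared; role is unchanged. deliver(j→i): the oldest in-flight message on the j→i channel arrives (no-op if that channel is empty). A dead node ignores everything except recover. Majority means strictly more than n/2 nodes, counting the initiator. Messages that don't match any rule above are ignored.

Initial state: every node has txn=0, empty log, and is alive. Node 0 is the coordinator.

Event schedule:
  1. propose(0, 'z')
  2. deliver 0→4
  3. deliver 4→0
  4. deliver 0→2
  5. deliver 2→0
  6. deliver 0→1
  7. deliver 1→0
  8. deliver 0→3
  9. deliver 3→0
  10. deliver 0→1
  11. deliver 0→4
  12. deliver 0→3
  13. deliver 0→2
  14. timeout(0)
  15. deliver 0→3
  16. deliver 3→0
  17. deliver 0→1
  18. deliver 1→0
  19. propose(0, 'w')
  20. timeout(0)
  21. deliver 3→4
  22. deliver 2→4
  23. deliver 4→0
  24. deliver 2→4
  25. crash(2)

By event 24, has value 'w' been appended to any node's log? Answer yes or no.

no

[1] propose(0,'z') → N0(coor t1 [-])
[2] deliver 0→4 → N4(part t1 [-])
[3] deliver 4→0 → ∅
[4] deliver 0→2 → N2(part t1 [-])
[5] deliver 2→0 → ∅
[6] deliver 0→1 → N1(part t1 [-])
[7] deliver 1→0 → ∅
[8] deliver 0→3 → N3(part t1 [-])
[9] deliver 3→0 → N0(coor t1 [z])
[10] deliver 0→1 → N1(part t1 [z])
[11] deliver 0→4 → N4(part t1 [z])
[12] deliver 0→3 → N3(part t1 [z])
[13] deliver 0→2 → N2(part t1 [z])
[14] timeout(0) → N0(coor t2 [z])
[15] deliver 0→3 → N3(part t2 [z])
[16] deliver 3→0 → ∅
[17] deliver 0→1 → N1(part t2 [z])
[18] deliver 1→0 → ∅
[19] propose(0,'w') → N0(coor t3 [z])
[20] timeout(0) → N0(coor t4 [z])
[21] deliver 3→4 → ∅
[22] deliver 2→4 → ∅
[23] deliver 4→0 → ∅
[24] deliver 2→4 → ∅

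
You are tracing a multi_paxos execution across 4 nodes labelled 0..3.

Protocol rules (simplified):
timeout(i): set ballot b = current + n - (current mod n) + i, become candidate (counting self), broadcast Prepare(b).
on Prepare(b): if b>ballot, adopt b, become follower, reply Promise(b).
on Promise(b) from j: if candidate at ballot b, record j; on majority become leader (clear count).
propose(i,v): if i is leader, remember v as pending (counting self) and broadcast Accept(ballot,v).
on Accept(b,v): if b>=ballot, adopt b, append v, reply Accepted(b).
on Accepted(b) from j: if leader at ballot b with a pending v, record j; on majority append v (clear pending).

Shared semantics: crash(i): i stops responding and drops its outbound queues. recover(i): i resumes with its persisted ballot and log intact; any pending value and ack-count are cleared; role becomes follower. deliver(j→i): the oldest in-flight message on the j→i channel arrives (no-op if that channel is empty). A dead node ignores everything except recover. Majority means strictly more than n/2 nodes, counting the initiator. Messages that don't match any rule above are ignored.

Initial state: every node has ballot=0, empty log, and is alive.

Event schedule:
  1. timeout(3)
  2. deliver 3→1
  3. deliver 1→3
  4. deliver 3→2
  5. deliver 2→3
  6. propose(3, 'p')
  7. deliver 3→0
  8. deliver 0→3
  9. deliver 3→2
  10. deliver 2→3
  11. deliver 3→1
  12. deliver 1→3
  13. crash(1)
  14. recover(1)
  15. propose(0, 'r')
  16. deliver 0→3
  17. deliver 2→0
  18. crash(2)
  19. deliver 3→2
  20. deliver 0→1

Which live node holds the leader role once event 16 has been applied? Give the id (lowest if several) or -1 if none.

3

1. timeout(3):  <3:cand b7 ->
2. deliver 3→1:  <1:foll b7 ->
3. deliver 1→3:  nop
4. deliver 3→2:  <2:foll b7 ->
5. deliver 2→3:  <3:lead b7 ->
6. propose(3,'p'):  nop
7. deliver 3→0:  <0:foll b7 ->
8. deliver 0→3:  nop
9. deliver 3→2:  <2:foll b7 p>
10. deliver 2→3:  nop
11. deliver 3→1:  <1:foll b7 p>
12. deliver 1→3:  <3:lead b7 p>
13. crash(1):  <1:✗foll b7 p>
14. recover(1):  <1:foll b7 p>
15. propose(0,'r'):  nop
16. deliver 0→3:  nop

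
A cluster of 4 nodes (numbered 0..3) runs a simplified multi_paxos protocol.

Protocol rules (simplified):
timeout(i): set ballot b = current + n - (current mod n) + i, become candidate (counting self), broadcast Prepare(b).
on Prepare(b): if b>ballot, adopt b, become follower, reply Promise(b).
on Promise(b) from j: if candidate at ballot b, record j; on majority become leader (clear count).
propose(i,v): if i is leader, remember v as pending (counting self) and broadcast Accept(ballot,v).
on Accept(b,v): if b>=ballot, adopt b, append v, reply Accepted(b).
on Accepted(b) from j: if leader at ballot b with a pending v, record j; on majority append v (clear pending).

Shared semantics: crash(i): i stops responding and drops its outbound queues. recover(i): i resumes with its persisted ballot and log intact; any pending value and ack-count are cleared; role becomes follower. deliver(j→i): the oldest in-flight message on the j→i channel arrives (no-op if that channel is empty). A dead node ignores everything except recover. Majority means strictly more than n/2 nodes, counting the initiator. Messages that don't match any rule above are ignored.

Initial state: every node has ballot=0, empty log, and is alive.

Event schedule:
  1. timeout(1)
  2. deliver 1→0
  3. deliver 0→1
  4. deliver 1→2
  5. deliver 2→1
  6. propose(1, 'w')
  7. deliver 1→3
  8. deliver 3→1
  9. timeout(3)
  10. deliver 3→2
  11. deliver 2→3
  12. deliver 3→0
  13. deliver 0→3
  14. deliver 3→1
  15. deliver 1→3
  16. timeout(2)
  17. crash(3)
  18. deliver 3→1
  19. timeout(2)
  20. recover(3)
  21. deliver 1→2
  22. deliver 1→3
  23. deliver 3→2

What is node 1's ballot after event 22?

after 1 — timeout(1): n1:cand/b5/[-]
after 2 — deliver 1→0: n0:foll/b5/[-]
after 3 — deliver 0→1: ·
after 4 — deliver 1→2: n2:foll/b5/[-]
after 5 — deliver 2→1: n1:lead/b5/[-]
after 6 — propose(1,'w'): ·
after 7 — deliver 1→3: n3:foll/b5/[-]
after 8 — deliver 3→1: ·
after 9 — timeout(3): n3:cand/b11/[-]
after 10 — deliver 3→2: n2:foll/b11/[-]
after 11 — deliver 2→3: ·
after 12 — deliver 3→0: n0:foll/b11/[-]
after 13 — deliver 0→3: n3:lead/b11/[-]
after 14 — deliver 3→1: n1:foll/b11/[-]
after 15 — deliver 1→3: ·
after 16 — timeout(2): n2:cand/b14/[-]
after 17 — crash(3): n3:✗lead/b11/[-]
after 18 — deliver 3→1: ·
after 19 — timeout(2): n2:cand/b18/[-]
after 20 — recover(3): n3:foll/b11/[-]
after 21 — deliver 1→2: ·
after 22 — deliver 1→3: ·

11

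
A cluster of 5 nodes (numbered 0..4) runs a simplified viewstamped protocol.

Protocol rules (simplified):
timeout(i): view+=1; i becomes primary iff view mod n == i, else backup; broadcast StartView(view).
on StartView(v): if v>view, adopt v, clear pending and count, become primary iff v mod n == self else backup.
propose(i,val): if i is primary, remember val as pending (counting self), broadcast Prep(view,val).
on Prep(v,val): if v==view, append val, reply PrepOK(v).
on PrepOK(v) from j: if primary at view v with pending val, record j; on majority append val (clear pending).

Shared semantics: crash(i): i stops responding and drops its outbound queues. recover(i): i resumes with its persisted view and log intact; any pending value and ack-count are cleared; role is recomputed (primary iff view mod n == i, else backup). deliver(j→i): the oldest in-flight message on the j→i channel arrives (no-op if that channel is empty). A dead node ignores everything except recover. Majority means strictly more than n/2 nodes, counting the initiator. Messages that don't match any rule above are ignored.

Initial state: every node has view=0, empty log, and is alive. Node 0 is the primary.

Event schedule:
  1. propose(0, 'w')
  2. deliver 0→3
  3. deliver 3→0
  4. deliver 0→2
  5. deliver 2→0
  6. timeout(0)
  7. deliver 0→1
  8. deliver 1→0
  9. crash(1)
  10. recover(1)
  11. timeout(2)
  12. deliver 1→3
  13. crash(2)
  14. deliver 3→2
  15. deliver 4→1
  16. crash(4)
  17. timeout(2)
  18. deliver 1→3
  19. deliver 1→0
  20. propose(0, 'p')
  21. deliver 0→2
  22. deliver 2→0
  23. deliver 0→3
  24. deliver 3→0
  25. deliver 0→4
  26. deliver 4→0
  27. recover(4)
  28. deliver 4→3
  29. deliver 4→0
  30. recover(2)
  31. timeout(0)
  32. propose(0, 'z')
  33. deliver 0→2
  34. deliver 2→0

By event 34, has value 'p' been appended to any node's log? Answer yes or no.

e1 propose(0,'w'): ·
e2 deliver 0→3: 3[back,v=0,w]
e3 deliver 3→0: ·
e4 deliver 0→2: 2[back,v=0,w]
e5 deliver 2→0: 0[prim,v=0,w]
e6 timeout(0): 0[back,v=1,w]
e7 deliver 0→1: 1[back,v=0,w]
e8 deliver 1→0: ·
e9 crash(1): 1[✗back,v=0,w]
e10 recover(1): 1[back,v=0,w]
e11 timeout(2): 2[back,v=1,w]
e12 deliver 1→3: ·
e13 crash(2): 2[✗back,v=1,w]
e14 deliver 3→2: ·
e15 deliver 4→1: ·
e16 crash(4): 4[✗back,v=0,-]
e17 timeout(2): ·
e18 deliver 1→3: ·
e19 deliver 1→0: ·
e20 propose(0,'p'): ·
e21 deliver 0→2: ·
e22 deliver 2→0: ·
e23 deliver 0→3: 3[back,v=1,w]
e24 deliver 3→0: ·
e25 deliver 0→4: ·
e26 deliver 4→0: ·
e27 recover(4): 4[back,v=0,-]
e28 deliver 4→3: ·
e29 deliver 4→0: ·
e30 recover(2): 2[back,v=1,w]
e31 timeout(0): 0[back,v=2,w]
e32 propose(0,'z'): ·
e33 deliver 0→2: ·
e34 deliver 2→0: ·

no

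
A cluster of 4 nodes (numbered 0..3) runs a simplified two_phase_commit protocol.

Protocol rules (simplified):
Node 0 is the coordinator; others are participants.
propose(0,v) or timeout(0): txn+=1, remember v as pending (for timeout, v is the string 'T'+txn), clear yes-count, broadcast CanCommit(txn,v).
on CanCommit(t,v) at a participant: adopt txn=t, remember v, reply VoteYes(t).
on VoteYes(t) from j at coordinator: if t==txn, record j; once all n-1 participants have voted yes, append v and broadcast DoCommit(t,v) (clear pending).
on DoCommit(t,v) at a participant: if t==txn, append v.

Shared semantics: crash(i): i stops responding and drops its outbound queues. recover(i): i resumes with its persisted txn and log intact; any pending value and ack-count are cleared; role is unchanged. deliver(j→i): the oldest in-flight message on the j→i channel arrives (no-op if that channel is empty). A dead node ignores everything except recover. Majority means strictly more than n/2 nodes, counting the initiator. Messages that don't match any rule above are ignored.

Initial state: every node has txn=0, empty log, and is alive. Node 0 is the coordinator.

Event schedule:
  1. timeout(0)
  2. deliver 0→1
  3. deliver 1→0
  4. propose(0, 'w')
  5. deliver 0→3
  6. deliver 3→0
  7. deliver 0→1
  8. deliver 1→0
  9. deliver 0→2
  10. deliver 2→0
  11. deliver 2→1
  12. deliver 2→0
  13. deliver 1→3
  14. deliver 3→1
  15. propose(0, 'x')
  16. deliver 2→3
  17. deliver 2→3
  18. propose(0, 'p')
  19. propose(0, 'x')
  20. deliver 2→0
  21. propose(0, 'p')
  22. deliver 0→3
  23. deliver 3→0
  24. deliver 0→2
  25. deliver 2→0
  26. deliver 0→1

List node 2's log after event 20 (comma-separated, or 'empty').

empty

after 1 — timeout(0): n0:coor/t1/[-]
after 2 — deliver 0→1: n1:part/t1/[-]
after 3 — deliver 1→0: ·
after 4 — propose(0,'w'): n0:coor/t2/[-]
after 5 — deliver 0→3: n3:part/t1/[-]
after 6 — deliver 3→0: ·
after 7 — deliver 0→1: n1:part/t2/[-]
after 8 — deliver 1→0: ·
after 9 — deliver 0→2: n2:part/t1/[-]
after 10 — deliver 2→0: ·
after 11 — deliver 2→1: ·
after 12 — deliver 2→0: ·
after 13 — deliver 1→3: ·
after 14 — deliver 3→1: ·
after 15 — propose(0,'x'): n0:coor/t3/[-]
after 16 — deliver 2→3: ·
after 17 — deliver 2→3: ·
after 18 — propose(0,'p'): n0:coor/t4/[-]
after 19 — propose(0,'x'): n0:coor/t5/[-]
after 20 — deliver 2→0: ·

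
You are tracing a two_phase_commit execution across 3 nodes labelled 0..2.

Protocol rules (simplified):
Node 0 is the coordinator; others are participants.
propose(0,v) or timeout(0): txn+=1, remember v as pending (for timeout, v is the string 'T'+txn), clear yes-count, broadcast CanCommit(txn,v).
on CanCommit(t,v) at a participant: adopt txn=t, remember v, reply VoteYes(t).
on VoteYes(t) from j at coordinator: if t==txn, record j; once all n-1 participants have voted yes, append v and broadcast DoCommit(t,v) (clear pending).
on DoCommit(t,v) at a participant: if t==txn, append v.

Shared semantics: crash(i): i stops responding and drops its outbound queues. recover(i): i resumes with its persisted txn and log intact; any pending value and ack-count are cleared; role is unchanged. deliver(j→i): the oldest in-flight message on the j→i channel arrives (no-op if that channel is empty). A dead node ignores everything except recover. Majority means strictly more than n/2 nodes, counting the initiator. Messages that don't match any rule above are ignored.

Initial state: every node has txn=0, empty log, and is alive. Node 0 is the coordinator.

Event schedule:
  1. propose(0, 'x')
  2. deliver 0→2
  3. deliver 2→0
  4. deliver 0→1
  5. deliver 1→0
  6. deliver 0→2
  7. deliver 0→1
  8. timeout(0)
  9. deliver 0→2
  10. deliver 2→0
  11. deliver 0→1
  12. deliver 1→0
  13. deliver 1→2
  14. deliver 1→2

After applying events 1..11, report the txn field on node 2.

1. propose(0,'x'):  <0:coor t1 ->
2. deliver 0→2:  <2:part t1 ->
3. deliver 2→0:  nop
4. deliver 0→1:  <1:part t1 ->
5. deliver 1→0:  <0:coor t1 x>
6. deliver 0→2:  <2:part t1 x>
7. deliver 0→1:  <1:part t1 x>
8. timeout(0):  <0:coor t2 x>
9. deliver 0→2:  <2:part t2 x>
10. deliver 2→0:  nop
11. deliver 0→1:  <1:part t2 x>

2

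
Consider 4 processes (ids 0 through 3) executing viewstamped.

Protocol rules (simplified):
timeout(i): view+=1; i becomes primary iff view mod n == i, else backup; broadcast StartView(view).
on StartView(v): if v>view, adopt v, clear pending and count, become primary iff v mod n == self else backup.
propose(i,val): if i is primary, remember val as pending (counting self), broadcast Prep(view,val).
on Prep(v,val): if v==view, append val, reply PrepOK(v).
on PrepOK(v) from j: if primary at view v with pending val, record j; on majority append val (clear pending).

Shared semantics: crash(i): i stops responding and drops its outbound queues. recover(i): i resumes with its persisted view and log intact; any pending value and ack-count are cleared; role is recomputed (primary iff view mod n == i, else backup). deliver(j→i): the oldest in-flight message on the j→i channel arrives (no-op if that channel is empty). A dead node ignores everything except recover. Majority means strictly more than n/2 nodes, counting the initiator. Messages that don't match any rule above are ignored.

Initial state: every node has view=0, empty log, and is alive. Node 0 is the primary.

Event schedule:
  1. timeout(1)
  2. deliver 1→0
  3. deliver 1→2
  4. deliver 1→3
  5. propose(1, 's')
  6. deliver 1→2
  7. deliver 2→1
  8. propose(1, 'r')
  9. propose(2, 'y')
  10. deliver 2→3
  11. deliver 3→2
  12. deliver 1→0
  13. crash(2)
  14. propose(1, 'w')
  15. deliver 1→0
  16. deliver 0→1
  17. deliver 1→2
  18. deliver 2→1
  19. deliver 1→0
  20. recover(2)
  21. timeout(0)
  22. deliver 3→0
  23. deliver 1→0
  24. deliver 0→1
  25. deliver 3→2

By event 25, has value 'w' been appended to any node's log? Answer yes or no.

step 1 timeout(1): 1={prim,v=1,log=-}
step 2 deliver 1→0: 0={back,v=1,log=-}
step 3 deliver 1→2: 2={back,v=1,log=-}
step 4 deliver 1→3: 3={back,v=1,log=-}
step 5 propose(1,'s'): —
step 6 deliver 1→2: 2={back,v=1,log=s}
step 7 deliver 2→1: —
step 8 propose(1,'r'): —
step 9 propose(2,'y'): —
step 10 deliver 2→3: —
step 11 deliver 3→2: —
step 12 deliver 1→0: 0={back,v=1,log=s}
step 13 crash(2): 2={✗back,v=1,log=s}
step 14 propose(1,'w'): —
step 15 deliver 1→0: 0={back,v=1,log=s,r}
step 16 deliver 0→1: —
step 17 deliver 1→2: —
step 18 deliver 2→1: —
step 19 deliver 1→0: 0={back,v=1,log=s,r,w}
step 20 recover(2): 2={back,v=1,log=s}
step 21 timeout(0): 0={back,v=2,log=s,r,w}
step 22 deliver 3→0: —
step 23 deliver 1→0: —
step 24 deliver 0→1: —
step 25 deliver 3→2: —

yes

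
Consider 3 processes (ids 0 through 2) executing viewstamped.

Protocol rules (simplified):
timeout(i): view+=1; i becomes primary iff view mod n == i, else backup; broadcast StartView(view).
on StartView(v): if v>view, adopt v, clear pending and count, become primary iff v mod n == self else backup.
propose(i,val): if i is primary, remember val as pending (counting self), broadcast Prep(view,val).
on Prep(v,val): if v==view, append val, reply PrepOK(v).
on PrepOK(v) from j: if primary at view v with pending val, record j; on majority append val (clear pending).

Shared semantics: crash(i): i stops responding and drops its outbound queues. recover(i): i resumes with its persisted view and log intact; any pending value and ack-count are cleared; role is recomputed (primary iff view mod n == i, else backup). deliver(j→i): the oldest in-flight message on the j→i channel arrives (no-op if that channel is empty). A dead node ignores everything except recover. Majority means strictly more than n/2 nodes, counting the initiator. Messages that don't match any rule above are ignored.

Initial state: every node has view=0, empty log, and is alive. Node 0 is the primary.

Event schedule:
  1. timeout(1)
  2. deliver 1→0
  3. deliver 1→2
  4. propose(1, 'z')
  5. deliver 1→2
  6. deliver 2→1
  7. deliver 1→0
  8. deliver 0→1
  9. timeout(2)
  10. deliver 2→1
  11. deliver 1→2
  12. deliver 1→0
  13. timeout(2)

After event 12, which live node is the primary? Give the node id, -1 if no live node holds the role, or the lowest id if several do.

2

step 1 timeout(1): 1={prim,v=1,log=-}
step 2 deliver 1→0: 0={back,v=1,log=-}
step 3 deliver 1→2: 2={back,v=1,log=-}
step 4 propose(1,'z'): —
step 5 deliver 1→2: 2={back,v=1,log=z}
step 6 deliver 2→1: 1={prim,v=1,log=z}
step 7 deliver 1→0: 0={back,v=1,log=z}
step 8 deliver 0→1: —
step 9 timeout(2): 2={prim,v=2,log=z}
step 10 deliver 2→1: 1={back,v=2,log=z}
step 11 deliver 1→2: —
step 12 deliver 1→0: —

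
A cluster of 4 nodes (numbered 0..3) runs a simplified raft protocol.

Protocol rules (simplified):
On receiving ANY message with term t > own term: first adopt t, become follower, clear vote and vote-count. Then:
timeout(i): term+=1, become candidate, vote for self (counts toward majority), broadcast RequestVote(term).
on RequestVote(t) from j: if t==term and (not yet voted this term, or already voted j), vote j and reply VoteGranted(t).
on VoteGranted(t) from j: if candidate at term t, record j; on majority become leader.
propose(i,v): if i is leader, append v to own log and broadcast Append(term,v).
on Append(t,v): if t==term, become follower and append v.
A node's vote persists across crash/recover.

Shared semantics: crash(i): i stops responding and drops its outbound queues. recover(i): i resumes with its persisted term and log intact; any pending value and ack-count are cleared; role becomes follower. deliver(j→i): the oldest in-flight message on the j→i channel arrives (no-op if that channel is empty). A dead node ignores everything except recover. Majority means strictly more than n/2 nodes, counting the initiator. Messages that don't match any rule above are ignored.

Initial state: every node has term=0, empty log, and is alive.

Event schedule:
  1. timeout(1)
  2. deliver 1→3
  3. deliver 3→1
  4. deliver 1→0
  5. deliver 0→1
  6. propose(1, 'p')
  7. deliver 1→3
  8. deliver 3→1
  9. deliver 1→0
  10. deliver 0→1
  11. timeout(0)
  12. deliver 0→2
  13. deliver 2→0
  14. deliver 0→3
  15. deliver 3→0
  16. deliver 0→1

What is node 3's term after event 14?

step 1 timeout(1): 1={cand,t=1,log=-}
step 2 deliver 1→3: 3={foll,t=1,log=-}
step 3 deliver 3→1: —
step 4 deliver 1→0: 0={foll,t=1,log=-}
step 5 deliver 0→1: 1={lead,t=1,log=-}
step 6 propose(1,'p'): 1={lead,t=1,log=p}
step 7 deliver 1→3: 3={foll,t=1,log=p}
step 8 deliver 3→1: —
step 9 deliver 1→0: 0={foll,t=1,log=p}
step 10 deliver 0→1: —
step 11 timeout(0): 0={cand,t=2,log=p}
step 12 deliver 0→2: 2={foll,t=2,log=-}
step 13 deliver 2→0: —
step 14 deliver 0→3: 3={foll,t=2,log=p}

2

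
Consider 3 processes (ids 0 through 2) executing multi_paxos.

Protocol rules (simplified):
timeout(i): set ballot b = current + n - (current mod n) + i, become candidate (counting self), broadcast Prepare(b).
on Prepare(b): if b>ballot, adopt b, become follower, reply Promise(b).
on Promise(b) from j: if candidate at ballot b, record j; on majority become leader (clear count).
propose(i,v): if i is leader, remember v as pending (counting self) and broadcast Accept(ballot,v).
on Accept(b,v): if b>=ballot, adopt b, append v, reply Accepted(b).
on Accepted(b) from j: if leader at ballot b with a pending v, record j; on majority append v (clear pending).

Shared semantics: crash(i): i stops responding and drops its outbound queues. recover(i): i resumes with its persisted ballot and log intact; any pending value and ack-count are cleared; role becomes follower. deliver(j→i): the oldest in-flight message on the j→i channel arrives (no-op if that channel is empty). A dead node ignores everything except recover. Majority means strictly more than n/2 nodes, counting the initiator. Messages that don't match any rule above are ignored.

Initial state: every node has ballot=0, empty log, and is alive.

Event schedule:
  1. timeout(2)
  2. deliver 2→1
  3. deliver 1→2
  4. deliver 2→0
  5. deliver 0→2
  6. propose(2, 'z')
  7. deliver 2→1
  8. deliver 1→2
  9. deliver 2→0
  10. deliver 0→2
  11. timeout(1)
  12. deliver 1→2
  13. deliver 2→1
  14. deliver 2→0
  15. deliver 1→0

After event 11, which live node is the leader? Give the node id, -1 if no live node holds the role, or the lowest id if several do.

2

after 1 — timeout(2): n2:cand/b5/[-]
after 2 — deliver 2→1: n1:foll/b5/[-]
after 3 — deliver 1→2: n2:lead/b5/[-]
after 4 — deliver 2→0: n0:foll/b5/[-]
after 5 — deliver 0→2: ·
after 6 — propose(2,'z'): ·
after 7 — deliver 2→1: n1:foll/b5/[z]
after 8 — deliver 1→2: n2:lead/b5/[z]
after 9 — deliver 2→0: n0:foll/b5/[z]
after 10 — deliver 0→2: ·
after 11 — timeout(1): n1:cand/b7/[z]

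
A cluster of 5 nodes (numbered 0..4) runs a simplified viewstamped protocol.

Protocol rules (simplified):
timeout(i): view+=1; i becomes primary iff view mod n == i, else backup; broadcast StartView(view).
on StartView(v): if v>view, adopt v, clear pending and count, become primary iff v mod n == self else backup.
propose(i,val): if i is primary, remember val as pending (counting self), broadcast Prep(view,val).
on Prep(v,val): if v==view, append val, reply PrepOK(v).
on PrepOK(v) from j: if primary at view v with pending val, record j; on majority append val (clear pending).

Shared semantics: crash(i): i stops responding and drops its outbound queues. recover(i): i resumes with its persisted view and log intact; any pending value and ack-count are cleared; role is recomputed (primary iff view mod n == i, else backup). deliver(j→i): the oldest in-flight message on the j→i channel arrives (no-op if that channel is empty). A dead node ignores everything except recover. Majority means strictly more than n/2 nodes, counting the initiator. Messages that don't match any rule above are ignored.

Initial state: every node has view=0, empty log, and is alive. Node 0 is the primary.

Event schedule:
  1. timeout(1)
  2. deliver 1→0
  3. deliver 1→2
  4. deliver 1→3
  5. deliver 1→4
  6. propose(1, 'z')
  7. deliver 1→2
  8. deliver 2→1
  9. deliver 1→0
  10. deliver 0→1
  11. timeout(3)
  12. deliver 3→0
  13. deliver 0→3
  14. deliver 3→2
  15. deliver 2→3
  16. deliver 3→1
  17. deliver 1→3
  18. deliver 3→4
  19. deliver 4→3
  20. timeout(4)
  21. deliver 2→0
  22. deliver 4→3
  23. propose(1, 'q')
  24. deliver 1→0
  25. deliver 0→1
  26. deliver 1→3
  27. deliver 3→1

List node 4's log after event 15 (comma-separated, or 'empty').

empty

after 1 — timeout(1): n1:prim/v1/[-]
after 2 — deliver 1→0: n0:back/v1/[-]
after 3 — deliver 1→2: n2:back/v1/[-]
after 4 — deliver 1→3: n3:back/v1/[-]
after 5 — deliver 1→4: n4:back/v1/[-]
after 6 — propose(1,'z'): ·
after 7 — deliver 1→2: n2:back/v1/[z]
after 8 — deliver 2→1: ·
after 9 — deliver 1→0: n0:back/v1/[z]
after 10 — deliver 0→1: n1:prim/v1/[z]
after 11 — timeout(3): n3:back/v2/[-]
after 12 — deliver 3→0: n0:back/v2/[z]
after 13 — deliver 0→3: ·
after 14 — deliver 3→2: n2:prim/v2/[z]
after 15 — deliver 2→3: ·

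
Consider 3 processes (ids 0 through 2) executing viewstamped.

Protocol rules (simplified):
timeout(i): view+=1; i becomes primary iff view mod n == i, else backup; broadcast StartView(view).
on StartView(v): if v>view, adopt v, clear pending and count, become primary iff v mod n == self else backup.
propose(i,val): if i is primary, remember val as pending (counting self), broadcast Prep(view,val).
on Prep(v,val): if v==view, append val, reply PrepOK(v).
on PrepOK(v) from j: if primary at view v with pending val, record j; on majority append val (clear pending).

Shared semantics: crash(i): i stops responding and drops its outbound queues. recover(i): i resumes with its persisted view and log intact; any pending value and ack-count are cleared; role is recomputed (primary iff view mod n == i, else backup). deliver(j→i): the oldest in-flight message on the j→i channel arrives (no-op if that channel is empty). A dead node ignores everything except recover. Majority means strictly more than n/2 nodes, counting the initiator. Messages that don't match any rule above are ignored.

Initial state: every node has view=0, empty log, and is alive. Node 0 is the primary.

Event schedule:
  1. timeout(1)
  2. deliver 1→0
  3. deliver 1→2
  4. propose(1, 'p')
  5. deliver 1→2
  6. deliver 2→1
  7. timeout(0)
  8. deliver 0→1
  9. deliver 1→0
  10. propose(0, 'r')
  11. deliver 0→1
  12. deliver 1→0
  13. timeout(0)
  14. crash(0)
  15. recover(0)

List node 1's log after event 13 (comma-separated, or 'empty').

p

[1] timeout(1) → N1(prim v1 [-])
[2] deliver 1→0 → N0(back v1 [-])
[3] deliver 1→2 → N2(back v1 [-])
[4] propose(1,'p') → ∅
[5] deliver 1→2 → N2(back v1 [p])
[6] deliver 2→1 → N1(prim v1 [p])
[7] timeout(0) → N0(back v2 [-])
[8] deliver 0→1 → N1(back v2 [p])
[9] deliver 1→0 → ∅
[10] propose(0,'r') → ∅
[11] deliver 0→1 → ∅
[12] deliver 1→0 → ∅
[13] timeout(0) → N0(prim v3 [-])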